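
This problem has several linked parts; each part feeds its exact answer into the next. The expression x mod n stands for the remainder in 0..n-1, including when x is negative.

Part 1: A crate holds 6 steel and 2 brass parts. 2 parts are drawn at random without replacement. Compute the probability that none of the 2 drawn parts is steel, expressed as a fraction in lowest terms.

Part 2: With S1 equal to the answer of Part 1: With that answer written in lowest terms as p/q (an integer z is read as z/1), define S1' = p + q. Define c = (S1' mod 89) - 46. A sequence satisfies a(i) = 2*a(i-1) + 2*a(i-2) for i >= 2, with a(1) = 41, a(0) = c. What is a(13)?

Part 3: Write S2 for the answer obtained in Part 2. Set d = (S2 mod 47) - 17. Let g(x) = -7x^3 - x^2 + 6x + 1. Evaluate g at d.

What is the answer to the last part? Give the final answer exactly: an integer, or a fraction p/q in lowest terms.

-138347

Part 1: total draws C(8,2) = 28; favorable C(2,2) = 1; P = 1/28; answer 1/28
Part 2: S1 = 1/28; threaded value p + q = 29; c = -17; a(2) = 2*(41) + 2*(-17) = 48; iterating: a(2)=48, a(3)=178, a(4)=452, a(5)=1260, a(6)=3424, a(7)=9368, a(8)=25584, a(9)=69904, a(10)=190976, a(11)=521760, a(12)=1425472, a(13)=3894464; answer 3894464
Part 3: S2 = 3894464; d = 27; -7*(27)^3 - 1*(27)^2 + 6*(27)^1 + 1 = (-137781) + (-729) + (162) + (1) = -138347; answer -138347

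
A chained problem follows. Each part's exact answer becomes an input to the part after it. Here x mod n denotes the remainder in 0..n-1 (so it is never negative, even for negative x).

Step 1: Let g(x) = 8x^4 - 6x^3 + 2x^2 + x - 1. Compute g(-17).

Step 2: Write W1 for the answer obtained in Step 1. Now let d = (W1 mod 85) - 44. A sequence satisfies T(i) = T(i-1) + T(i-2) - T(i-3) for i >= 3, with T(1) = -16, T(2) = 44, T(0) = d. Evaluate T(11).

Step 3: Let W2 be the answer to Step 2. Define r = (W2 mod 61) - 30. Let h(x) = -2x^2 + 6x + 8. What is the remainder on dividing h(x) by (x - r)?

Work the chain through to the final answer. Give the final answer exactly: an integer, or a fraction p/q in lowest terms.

Step 1: 8*(-17)^4 - 6*(-17)^3 + 2*(-17)^2 + 1*(-17)^1 - 1 = (668168) + (29478) + (578) + (-17) + (-1) = 698206; answer 698206
Step 2: W1 = 698206; d = -28; T(3) = 1*(44) + 1*(-16) - 1*(-28) = 56; iterating: T(3)=56, T(4)=116, T(5)=128, T(6)=188, T(7)=200, T(8)=260, T(9)=272, T(10)=332, T(11)=344; answer 344
Step 3: W2 = 344; r = 9; remainder = value at the root: -2*(9)^2 + 6*(9)^1 + 8 = (-162) + (54) + (8) = -100; answer -100

-100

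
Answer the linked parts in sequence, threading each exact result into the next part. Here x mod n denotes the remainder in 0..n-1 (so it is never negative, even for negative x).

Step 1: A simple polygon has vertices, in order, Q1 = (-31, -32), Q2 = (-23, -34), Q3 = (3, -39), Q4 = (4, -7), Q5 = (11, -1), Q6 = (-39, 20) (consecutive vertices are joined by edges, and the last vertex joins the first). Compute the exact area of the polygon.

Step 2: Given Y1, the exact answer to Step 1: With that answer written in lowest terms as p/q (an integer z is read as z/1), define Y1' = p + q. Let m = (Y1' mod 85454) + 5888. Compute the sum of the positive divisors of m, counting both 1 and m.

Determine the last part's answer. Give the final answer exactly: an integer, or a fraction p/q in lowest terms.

Step 1: cross terms: (-31*-34 - -23*-32)=318, (-23*-39 - 3*-34)=999, (3*-7 - 4*-39)=135, (4*-1 - 11*-7)=73, (11*20 - -39*-1)=181, (-39*-32 - -31*20)=1868; twice the area = |3574| = 3574; area = 1787; answer 1787
Step 2: Y1 = 1787; threaded value p + q = 1788; m = 7676; 7676 = 2^2 * 19 * 101; sigma = (1 + 2 + 4) * (1 + 19) * (1 + 101) = 7 * 20 * 102 = 14280; answer 14280

14280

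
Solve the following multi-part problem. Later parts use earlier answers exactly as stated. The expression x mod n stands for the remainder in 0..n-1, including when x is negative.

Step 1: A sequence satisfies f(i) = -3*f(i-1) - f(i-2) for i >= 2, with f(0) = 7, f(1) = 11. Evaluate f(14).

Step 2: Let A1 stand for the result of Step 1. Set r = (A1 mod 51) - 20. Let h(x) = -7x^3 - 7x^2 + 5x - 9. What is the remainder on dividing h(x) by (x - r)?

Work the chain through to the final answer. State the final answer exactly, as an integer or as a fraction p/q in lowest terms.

-43011

Step 1: f(2) = -3*(11) - 1*(7) = -40; iterating: f(2)=-40, f(3)=109, f(4)=-287, f(5)=752, f(6)=-1969, f(7)=5155, f(8)=-13496, f(9)=35333, f(10)=-92503, f(11)=242176, f(12)=-634025, f(13)=1659899, f(14)=-4345672; answer -4345672
Step 2: A1 = -4345672; r = 18; remainder = value at the root: -7*(18)^3 - 7*(18)^2 + 5*(18)^1 - 9 = (-40824) + (-2268) + (90) + (-9) = -43011; answer -43011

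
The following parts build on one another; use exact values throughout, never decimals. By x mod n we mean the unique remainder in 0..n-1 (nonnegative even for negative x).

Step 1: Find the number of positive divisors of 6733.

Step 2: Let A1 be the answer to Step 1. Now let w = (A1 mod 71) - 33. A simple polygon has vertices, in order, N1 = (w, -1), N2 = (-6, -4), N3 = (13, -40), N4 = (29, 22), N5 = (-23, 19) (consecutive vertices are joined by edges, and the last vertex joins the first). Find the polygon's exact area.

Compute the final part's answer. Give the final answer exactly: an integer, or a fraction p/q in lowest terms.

3525/2

Step 1: 6733 is prime, so its only divisors are 1 and 6733; count = 2; answer 2
Step 2: A1 = 2; w = -31; cross terms: (-31*-4 - -6*-1)=118, (-6*-40 - 13*-4)=292, (13*22 - 29*-40)=1446, (29*19 - -23*22)=1057, (-23*-1 - -31*19)=612; twice the area = |3525| = 3525; area = 3525/2; answer 3525/2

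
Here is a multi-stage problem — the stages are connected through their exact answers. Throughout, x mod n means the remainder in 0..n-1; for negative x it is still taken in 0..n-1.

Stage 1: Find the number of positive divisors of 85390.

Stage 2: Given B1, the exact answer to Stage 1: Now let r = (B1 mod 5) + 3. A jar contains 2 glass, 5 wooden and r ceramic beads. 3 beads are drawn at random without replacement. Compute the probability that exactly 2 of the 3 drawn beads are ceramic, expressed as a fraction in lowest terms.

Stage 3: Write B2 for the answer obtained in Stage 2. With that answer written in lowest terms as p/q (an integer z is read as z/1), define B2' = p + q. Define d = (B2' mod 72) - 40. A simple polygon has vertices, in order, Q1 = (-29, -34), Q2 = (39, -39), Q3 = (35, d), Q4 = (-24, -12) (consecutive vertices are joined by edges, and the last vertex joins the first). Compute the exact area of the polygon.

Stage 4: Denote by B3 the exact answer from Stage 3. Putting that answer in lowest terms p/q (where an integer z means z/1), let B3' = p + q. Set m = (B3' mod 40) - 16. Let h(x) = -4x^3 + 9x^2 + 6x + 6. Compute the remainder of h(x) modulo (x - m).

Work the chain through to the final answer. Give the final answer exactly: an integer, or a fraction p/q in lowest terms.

Stage 1: 85390 = 2 * 5 * 8539; number of divisors = (1+1) * (1+1) * (1+1) = 8; answer 8
Stage 2: B1 = 8; r = 6; total draws C(13,3) = 286; favorable C(6,2)*C(7,1) = 105; P = 105/286; answer 105/286
Stage 3: B2 = 105/286; threaded value p + q = 391; d = -9; cross terms: (-29*-39 - 39*-34)=2457, (39*-9 - 35*-39)=1014, (35*-12 - -24*-9)=-636, (-24*-34 - -29*-12)=468; twice the area = |3303| = 3303; area = 3303/2; answer 3303/2
Stage 4: B3 = 3303/2; threaded value p + q = 3305; m = 9; remainder = value at the root: -4*(9)^3 + 9*(9)^2 + 6*(9)^1 + 6 = (-2916) + (729) + (54) + (6) = -2127; answer -2127

-2127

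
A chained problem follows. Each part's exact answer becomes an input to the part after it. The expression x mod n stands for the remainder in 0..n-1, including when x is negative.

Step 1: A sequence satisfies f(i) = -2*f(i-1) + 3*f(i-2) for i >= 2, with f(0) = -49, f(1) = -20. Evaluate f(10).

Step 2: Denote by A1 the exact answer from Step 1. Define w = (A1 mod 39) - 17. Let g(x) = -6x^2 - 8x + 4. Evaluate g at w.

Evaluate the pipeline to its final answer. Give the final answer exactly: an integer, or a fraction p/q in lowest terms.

Step 1: f(2) = -2*(-20) + 3*(-49) = -107; iterating: f(2)=-107, f(3)=154, f(4)=-629, f(5)=1720, f(6)=-5327, f(7)=15814, f(8)=-47609, f(9)=142660, f(10)=-428147; answer -428147
Step 2: A1 = -428147; w = 17; -6*(17)^2 - 8*(17)^1 + 4 = (-1734) + (-136) + (4) = -1866; answer -1866

-1866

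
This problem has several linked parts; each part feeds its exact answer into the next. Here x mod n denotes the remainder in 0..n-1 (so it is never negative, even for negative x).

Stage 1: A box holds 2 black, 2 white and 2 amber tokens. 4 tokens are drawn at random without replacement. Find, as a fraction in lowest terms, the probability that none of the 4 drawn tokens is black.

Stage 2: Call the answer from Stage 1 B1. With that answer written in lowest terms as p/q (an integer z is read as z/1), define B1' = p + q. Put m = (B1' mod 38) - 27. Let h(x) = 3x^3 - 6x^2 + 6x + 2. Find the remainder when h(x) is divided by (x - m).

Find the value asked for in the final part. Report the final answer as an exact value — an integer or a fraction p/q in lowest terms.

Stage 1: total draws C(6,4) = 15; favorable C(4,4) = 1; P = 1/15; answer 1/15
Stage 2: B1 = 1/15; threaded value p + q = 16; m = -11; remainder = value at the root: 3*(-11)^3 - 6*(-11)^2 + 6*(-11)^1 + 2 = (-3993) + (-726) + (-66) + (2) = -4783; answer -4783

-4783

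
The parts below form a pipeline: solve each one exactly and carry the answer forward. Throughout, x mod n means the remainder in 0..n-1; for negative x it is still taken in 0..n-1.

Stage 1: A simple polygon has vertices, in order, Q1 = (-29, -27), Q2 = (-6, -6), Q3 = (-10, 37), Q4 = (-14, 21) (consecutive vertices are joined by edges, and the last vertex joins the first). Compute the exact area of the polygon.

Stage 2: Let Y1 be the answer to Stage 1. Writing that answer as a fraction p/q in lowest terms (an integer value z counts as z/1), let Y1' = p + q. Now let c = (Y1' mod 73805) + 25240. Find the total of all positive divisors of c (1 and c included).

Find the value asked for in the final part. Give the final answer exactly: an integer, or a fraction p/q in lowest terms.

26268

Stage 1: cross terms: (-29*-6 - -6*-27)=12, (-6*37 - -10*-6)=-282, (-10*21 - -14*37)=308, (-14*-27 - -29*21)=987; twice the area = |1025| = 1025; area = 1025/2; answer 1025/2
Stage 2: Y1 = 1025/2; threaded value p + q = 1027; c = 26267; 26267 is prime, so its only divisors are 1 and 26267; sigma = 1 + 26267 = 26268; answer 26268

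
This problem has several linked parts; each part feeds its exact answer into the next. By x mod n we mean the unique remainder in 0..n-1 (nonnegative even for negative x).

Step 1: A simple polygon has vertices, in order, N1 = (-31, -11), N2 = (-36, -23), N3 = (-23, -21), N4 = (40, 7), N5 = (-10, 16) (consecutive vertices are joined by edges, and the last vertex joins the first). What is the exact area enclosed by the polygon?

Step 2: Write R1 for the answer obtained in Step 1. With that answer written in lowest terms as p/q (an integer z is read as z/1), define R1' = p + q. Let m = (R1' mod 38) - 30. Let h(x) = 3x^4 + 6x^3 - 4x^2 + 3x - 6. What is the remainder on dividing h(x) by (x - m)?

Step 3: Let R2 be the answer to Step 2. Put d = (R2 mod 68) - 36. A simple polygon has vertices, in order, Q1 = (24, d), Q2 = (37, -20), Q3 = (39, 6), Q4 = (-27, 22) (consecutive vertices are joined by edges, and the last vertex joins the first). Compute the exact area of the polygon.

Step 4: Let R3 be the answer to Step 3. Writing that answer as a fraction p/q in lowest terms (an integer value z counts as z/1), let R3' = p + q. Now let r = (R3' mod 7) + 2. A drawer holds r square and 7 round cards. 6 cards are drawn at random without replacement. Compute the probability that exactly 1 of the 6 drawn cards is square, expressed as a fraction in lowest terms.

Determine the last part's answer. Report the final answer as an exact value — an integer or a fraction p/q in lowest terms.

Step 1: cross terms: (-31*-23 - -36*-11)=317, (-36*-21 - -23*-23)=227, (-23*7 - 40*-21)=679, (40*16 - -10*7)=710, (-10*-11 - -31*16)=606; twice the area = |2539| = 2539; area = 2539/2; answer 2539/2
Step 2: R1 = 2539/2; threaded value p + q = 2541; m = 3; remainder = value at the root: 3*(3)^4 + 6*(3)^3 - 4*(3)^2 + 3*(3)^1 - 6 = (243) + (162) + (-36) + (9) + (-6) = 372; answer 372
Step 3: R2 = 372; d = -4; cross terms: (24*-20 - 37*-4)=-332, (37*6 - 39*-20)=1002, (39*22 - -27*6)=1020, (-27*-4 - 24*22)=-420; twice the area = |1270| = 1270; area = 635; answer 635
Step 4: R3 = 635; threaded value p + q = 636; r = 8; total draws C(15,6) = 5005; favorable C(8,1)*C(7,5) = 168; P = 24/715; answer 24/715

24/715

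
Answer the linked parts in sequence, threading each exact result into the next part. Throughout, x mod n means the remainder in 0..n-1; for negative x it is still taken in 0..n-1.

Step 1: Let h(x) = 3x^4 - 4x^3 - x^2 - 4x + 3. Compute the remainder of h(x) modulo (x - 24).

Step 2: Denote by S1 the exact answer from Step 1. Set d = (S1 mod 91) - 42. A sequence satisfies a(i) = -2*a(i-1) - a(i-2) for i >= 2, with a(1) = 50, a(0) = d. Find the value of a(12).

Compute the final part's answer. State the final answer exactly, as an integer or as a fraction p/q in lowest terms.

-809

Step 1: remainder = value at the root: 3*(24)^4 - 4*(24)^3 - 1*(24)^2 - 4*(24)^1 + 3 = (995328) + (-55296) + (-576) + (-96) + (3) = 939363; answer 939363
Step 2: S1 = 939363; d = 19; a(2) = -2*(50) - 1*(19) = -119; iterating: a(2)=-119, a(3)=188, a(4)=-257, a(5)=326, a(6)=-395, a(7)=464, a(8)=-533, a(9)=602, a(10)=-671, a(11)=740, a(12)=-809; answer -809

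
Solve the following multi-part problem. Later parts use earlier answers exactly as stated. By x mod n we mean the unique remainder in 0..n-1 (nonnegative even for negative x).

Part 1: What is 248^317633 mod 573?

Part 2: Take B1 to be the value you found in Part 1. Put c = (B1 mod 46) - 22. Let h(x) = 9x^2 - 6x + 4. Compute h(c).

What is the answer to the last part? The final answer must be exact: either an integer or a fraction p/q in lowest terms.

2812

Part 1: squarings mod 573: 248^1=248, 248^2=193, 248^4=4, 248^8=16, 248^16=256, 248^32=214, 248^64=529, 248^128=217, 248^256=103, 248^512=295, 248^1024=502, 248^2048=457, 248^4096=277, 248^8192=520, 248^16384=517, 248^32768=271, 248^65536=97, 248^131072=241, 248^262144=208; 248^317633 = 248^1 * 248^64 * 248^128 * 248^2048 * 248^4096 * 248^16384 * 248^32768 * 248^262144 = 224 (mod 573); answer 224
Part 2: B1 = 224; c = 18; 9*(18)^2 - 6*(18)^1 + 4 = (2916) + (-108) + (4) = 2812; answer 2812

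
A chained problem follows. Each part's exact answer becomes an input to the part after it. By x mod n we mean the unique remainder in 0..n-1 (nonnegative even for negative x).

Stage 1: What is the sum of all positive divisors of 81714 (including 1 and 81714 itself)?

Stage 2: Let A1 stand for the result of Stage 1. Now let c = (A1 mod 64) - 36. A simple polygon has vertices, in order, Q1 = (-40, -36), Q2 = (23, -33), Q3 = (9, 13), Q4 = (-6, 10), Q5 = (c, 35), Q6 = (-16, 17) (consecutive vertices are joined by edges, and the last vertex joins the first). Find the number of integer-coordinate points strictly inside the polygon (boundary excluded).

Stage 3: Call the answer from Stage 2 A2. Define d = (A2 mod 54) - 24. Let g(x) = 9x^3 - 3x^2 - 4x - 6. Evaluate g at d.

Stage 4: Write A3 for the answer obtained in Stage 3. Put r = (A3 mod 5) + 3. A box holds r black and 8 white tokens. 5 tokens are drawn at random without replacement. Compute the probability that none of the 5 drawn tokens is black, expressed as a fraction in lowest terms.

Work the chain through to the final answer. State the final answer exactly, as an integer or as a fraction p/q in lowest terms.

Stage 1: 81714 = 2 * 3 * 13619; sigma = (1 + 2) * (1 + 3) * (1 + 13619) = 3 * 4 * 13620 = 163440; answer 163440
Stage 2: A1 = 163440; c = 12; cross terms: (-40*-33 - 23*-36)=2148, (23*13 - 9*-33)=596, (9*10 - -6*13)=168, (-6*35 - 12*10)=-330, (12*17 - -16*35)=764, (-16*-36 - -40*17)=1256; twice the area = |4602| = 4602; area = 2301; boundary points = 3 + 2 + 3 + 1 + 2 + 1 = 12; strictly interior points = area - boundary/2 + 1 = 2296; answer 2296
Stage 3: A2 = 2296; d = 4; 9*(4)^3 - 3*(4)^2 - 4*(4)^1 - 6 = (576) + (-48) + (-16) + (-6) = 506; answer 506
Stage 4: A3 = 506; r = 4; total draws C(12,5) = 792; favorable C(8,5) = 56; P = 7/99; answer 7/99

7/99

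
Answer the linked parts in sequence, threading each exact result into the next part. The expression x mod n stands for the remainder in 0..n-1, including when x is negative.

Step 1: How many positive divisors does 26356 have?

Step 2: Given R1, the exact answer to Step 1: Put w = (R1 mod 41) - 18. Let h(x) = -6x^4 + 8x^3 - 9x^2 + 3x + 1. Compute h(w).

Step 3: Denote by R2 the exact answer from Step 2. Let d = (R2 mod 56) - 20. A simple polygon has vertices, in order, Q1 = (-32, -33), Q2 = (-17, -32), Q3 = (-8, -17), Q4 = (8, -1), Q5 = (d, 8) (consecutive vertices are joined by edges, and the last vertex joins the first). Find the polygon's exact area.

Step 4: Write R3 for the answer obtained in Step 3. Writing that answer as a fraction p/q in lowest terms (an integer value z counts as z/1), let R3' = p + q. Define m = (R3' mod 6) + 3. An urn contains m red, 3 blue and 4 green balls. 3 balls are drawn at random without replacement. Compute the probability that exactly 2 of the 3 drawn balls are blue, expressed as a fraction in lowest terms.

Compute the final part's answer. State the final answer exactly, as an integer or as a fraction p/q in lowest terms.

8/55

Step 1: 26356 = 2^2 * 11 * 599; number of divisors = (2+1) * (1+1) * (1+1) = 12; answer 12
Step 2: R1 = 12; w = -6; -6*(-6)^4 + 8*(-6)^3 - 9*(-6)^2 + 3*(-6)^1 + 1 = (-7776) + (-1728) + (-324) + (-18) + (1) = -9845; answer -9845
Step 3: R2 = -9845; d = -9; cross terms: (-32*-32 - -17*-33)=463, (-17*-17 - -8*-32)=33, (-8*-1 - 8*-17)=144, (8*8 - -9*-1)=55, (-9*-33 - -32*8)=553; twice the area = |1248| = 1248; area = 624; answer 624
Step 4: R3 = 624; threaded value p + q = 625; m = 4; total draws C(11,3) = 165; favorable C(3,2)*C(8,1) = 24; P = 8/55; answer 8/55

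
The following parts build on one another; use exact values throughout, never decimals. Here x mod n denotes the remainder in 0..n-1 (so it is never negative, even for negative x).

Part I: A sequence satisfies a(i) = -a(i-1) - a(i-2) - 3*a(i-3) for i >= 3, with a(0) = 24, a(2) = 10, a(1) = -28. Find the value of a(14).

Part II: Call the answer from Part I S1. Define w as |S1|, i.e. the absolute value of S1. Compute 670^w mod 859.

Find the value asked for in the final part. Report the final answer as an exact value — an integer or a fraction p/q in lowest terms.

47

Part I: a(3) = -1*(10) - 1*(-28) - 3*(24) = -54; iterating: a(3)=-54, a(4)=128, a(5)=-104, a(6)=138, a(7)=-418, a(8)=592, a(9)=-588, a(10)=1250, a(11)=-2438, a(12)=2952, a(13)=-4264, a(14)=8626; answer 8626
Part II: S1 = 8626; w = 8626; squarings mod 859: 670^1=670, 670^2=502, 670^4=317, 670^8=845, 670^16=196, 670^32=620, 670^64=427, 670^128=221, 670^256=737, 670^512=281, 670^1024=792, 670^2048=194, 670^4096=699, 670^8192=689; 670^8626 = 670^2 * 670^16 * 670^32 * 670^128 * 670^256 * 670^8192 = 47 (mod 859); answer 47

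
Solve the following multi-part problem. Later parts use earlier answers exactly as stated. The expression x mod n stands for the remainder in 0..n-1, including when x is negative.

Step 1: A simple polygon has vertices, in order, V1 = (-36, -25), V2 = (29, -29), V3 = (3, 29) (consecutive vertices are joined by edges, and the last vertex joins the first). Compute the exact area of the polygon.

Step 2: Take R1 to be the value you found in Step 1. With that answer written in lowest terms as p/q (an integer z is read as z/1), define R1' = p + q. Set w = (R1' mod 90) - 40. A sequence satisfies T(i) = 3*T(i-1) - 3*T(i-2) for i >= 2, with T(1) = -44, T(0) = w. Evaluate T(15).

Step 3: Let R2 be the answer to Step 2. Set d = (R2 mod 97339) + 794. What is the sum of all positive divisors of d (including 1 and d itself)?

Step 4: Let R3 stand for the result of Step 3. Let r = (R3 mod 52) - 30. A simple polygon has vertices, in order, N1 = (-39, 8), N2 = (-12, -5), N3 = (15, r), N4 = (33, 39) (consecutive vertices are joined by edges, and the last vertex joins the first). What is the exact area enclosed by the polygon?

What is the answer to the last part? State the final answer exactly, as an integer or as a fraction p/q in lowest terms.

Step 1: cross terms: (-36*-29 - 29*-25)=1769, (29*29 - 3*-29)=928, (3*-25 - -36*29)=969; twice the area = |3666| = 3666; area = 1833; answer 1833
Step 2: R1 = 1833; threaded value p + q = 1834; w = -6; T(2) = 3*(-44) - 3*(-6) = -114; iterating: T(2)=-114, T(3)=-210, T(4)=-288, T(5)=-234, T(6)=162, T(7)=1188, T(8)=3078, T(9)=5670, T(10)=7776, T(11)=6318, T(12)=-4374, T(13)=-32076, T(14)=-83106, T(15)=-153090; answer -153090
Step 3: R2 = -153090; d = 42382; 42382 = 2 * 21191; sigma = (1 + 2) * (1 + 21191) = 3 * 21192 = 63576; answer 63576
Step 4: R3 = 63576; r = 2; cross terms: (-39*-5 - -12*8)=291, (-12*2 - 15*-5)=51, (15*39 - 33*2)=519, (33*8 - -39*39)=1785; twice the area = |2646| = 2646; area = 1323; answer 1323

1323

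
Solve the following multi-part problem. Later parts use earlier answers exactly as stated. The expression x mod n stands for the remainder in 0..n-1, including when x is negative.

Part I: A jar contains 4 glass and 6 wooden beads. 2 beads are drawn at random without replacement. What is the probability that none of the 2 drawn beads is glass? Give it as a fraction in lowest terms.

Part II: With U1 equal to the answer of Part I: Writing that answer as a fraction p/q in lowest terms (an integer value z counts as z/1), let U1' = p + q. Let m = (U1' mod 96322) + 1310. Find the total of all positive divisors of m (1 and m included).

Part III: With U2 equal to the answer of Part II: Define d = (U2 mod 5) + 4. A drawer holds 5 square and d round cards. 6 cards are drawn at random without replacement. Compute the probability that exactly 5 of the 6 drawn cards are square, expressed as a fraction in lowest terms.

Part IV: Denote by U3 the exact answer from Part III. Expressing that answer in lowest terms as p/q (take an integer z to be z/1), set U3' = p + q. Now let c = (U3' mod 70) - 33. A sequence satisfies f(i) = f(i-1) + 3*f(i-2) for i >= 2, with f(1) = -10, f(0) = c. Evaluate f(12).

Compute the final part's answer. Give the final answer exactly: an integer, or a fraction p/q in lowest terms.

18890

Part I: total draws C(10,2) = 45; favorable C(6,2) = 15; P = 1/3; answer 1/3
Part II: U1 = 1/3; threaded value p + q = 4; m = 1314; 1314 = 2 * 3^2 * 73; sigma = (1 + 2) * (1 + 3 + 9) * (1 + 73) = 3 * 13 * 74 = 2886; answer 2886
Part III: U2 = 2886; d = 5; total draws C(10,6) = 210; favorable C(5,5)*C(5,1) = 5; P = 1/42; answer 1/42
Part IV: U3 = 1/42; threaded value p + q = 43; c = 10; f(2) = 1*(-10) + 3*(10) = 20; iterating: f(2)=20, f(3)=-10, f(4)=50, f(5)=20, f(6)=170, f(7)=230, f(8)=740, f(9)=1430, f(10)=3650, f(11)=7940, f(12)=18890; answer 18890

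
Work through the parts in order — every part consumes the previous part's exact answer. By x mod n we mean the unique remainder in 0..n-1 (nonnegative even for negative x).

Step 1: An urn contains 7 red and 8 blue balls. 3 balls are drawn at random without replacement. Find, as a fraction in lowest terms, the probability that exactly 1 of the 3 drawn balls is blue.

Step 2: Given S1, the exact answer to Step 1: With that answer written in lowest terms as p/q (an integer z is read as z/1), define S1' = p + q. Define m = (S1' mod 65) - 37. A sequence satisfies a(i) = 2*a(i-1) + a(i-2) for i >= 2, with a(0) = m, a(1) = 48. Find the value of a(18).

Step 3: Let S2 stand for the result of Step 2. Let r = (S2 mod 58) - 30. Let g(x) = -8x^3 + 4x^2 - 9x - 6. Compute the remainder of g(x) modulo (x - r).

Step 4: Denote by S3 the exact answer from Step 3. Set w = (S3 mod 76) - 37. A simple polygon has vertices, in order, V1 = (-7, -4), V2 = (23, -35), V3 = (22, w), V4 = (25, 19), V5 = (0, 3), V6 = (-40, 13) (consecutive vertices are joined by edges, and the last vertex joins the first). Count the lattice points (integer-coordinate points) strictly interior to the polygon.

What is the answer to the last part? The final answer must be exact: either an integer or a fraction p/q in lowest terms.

Step 1: total draws C(15,3) = 455; favorable C(8,1)*C(7,2) = 168; P = 24/65; answer 24/65
Step 2: S1 = 24/65; threaded value p + q = 89; m = -13; a(2) = 2*(48) + 1*(-13) = 83; iterating: a(2)=83, a(3)=214, a(4)=511, a(5)=1236, a(6)=2983, a(7)=7202, a(8)=17387, a(9)=41976, a(10)=101339, a(11)=244654, a(12)=590647, a(13)=1425948, a(14)=3442543, a(15)=8311034, a(16)=20064611, a(17)=48440256, a(18)=116945123; answer 116945123
Step 3: S2 = 116945123; r = -17; remainder = value at the root: -8*(-17)^3 + 4*(-17)^2 - 9*(-17)^1 - 6 = (39304) + (1156) + (153) + (-6) = 40607; answer 40607
Step 4: S3 = 40607; w = -14; cross terms: (-7*-35 - 23*-4)=337, (23*-14 - 22*-35)=448, (22*19 - 25*-14)=768, (25*3 - 0*19)=75, (0*13 - -40*3)=120, (-40*-4 - -7*13)=251; twice the area = |1999| = 1999; area = 1999/2; boundary points = 1 + 1 + 3 + 1 + 10 + 1 = 17; strictly interior points = area - boundary/2 + 1 = 992; answer 992

992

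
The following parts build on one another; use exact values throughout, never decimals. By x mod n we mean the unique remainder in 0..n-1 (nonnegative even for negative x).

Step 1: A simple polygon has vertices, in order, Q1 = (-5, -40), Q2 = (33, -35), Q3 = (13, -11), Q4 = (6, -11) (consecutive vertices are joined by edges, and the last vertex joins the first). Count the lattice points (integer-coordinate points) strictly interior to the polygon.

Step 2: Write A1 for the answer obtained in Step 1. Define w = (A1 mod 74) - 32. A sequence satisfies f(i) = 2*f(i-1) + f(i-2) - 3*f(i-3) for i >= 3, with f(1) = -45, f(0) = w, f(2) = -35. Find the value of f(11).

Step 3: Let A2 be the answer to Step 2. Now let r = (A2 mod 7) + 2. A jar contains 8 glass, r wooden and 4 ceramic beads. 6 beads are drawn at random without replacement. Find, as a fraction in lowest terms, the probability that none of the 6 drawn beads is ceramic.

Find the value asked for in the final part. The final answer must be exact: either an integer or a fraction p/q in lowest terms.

715/3876

Step 1: cross terms: (-5*-35 - 33*-40)=1495, (33*-11 - 13*-35)=92, (13*-11 - 6*-11)=-77, (6*-40 - -5*-11)=-295; twice the area = |1215| = 1215; area = 1215/2; boundary points = 1 + 4 + 7 + 1 = 13; strictly interior points = area - boundary/2 + 1 = 602; answer 602
Step 2: A1 = 602; w = -22; f(3) = 2*(-35) + 1*(-45) - 3*(-22) = -49; iterating: f(3)=-49, f(4)=2, f(5)=60, f(6)=269, f(7)=592, f(8)=1273, f(9)=2331, f(10)=4159, f(11)=6830; answer 6830
Step 3: A2 = 6830; r = 7; total draws C(19,6) = 27132; favorable C(15,6) = 5005; P = 715/3876; answer 715/3876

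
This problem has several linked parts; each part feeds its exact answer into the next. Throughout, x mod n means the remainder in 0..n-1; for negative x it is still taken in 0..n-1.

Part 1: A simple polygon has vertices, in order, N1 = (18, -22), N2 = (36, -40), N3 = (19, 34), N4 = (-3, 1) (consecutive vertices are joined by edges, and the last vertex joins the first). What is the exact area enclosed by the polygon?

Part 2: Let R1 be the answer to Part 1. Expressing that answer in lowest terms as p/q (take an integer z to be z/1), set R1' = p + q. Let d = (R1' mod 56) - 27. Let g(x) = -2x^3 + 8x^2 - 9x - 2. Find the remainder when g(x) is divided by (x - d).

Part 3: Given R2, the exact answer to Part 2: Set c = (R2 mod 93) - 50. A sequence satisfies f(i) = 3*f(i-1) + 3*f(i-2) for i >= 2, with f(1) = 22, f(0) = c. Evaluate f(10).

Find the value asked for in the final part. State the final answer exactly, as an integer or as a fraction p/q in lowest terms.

Part 1: cross terms: (18*-40 - 36*-22)=72, (36*34 - 19*-40)=1984, (19*1 - -3*34)=121, (-3*-22 - 18*1)=48; twice the area = |2225| = 2225; area = 2225/2; answer 2225/2
Part 2: R1 = 2225/2; threaded value p + q = 2227; d = 16; remainder = value at the root: -2*(16)^3 + 8*(16)^2 - 9*(16)^1 - 2 = (-8192) + (2048) + (-144) + (-2) = -6290; answer -6290
Part 3: R2 = -6290; c = -16; f(2) = 3*(22) + 3*(-16) = 18; iterating: f(2)=18, f(3)=120, f(4)=414, f(5)=1602, f(6)=6048, f(7)=22950, f(8)=86994, f(9)=329832, f(10)=1250478; answer 1250478

1250478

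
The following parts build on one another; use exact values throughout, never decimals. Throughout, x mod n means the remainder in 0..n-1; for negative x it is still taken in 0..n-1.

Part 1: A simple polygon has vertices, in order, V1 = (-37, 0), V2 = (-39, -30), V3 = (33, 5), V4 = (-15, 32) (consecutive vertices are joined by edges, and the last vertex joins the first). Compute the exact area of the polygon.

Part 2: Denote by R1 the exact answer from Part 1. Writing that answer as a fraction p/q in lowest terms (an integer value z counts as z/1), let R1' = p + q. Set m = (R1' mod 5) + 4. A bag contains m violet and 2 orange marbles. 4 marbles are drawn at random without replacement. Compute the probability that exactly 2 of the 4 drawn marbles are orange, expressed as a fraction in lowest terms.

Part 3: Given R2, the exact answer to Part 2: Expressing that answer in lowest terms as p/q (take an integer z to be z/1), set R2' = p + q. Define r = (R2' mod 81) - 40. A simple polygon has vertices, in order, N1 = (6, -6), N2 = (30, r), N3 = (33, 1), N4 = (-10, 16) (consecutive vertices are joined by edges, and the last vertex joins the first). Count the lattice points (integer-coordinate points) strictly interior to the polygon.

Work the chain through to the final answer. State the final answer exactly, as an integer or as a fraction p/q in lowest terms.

Part 1: cross terms: (-37*-30 - -39*0)=1110, (-39*5 - 33*-30)=795, (33*32 - -15*5)=1131, (-15*0 - -37*32)=1184; twice the area = |4220| = 4220; area = 2110; answer 2110
Part 2: R1 = 2110; threaded value p + q = 2111; m = 5; total draws C(7,4) = 35; favorable C(2,2)*C(5,2) = 10; P = 2/7; answer 2/7
Part 3: R2 = 2/7; threaded value p + q = 9; r = -31; cross terms: (6*-31 - 30*-6)=-6, (30*1 - 33*-31)=1053, (33*16 - -10*1)=538, (-10*-6 - 6*16)=-36; twice the area = |1549| = 1549; area = 1549/2; boundary points = 1 + 1 + 1 + 2 = 5; strictly interior points = area - boundary/2 + 1 = 773; answer 773

773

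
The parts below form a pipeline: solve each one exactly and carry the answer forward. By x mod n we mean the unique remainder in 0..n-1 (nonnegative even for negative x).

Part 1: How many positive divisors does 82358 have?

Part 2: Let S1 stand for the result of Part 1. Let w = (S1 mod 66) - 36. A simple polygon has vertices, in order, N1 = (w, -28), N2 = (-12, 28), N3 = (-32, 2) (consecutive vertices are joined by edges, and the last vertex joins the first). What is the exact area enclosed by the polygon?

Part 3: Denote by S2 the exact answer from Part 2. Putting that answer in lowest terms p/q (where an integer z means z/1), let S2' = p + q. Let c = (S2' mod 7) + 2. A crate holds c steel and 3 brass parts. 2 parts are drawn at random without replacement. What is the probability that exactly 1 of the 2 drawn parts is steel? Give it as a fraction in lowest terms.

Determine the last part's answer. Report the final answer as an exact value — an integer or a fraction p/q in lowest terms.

3/5

Part 1: 82358 = 2 * 41179; number of divisors = (1+1) * (1+1) = 4; answer 4
Part 2: S1 = 4; w = -32; cross terms: (-32*28 - -12*-28)=-1232, (-12*2 - -32*28)=872, (-32*-28 - -32*2)=960; twice the area = |600| = 600; area = 300; answer 300
Part 3: S2 = 300; threaded value p + q = 301; c = 2; total draws C(5,2) = 10; favorable C(2,1)*C(3,1) = 6; P = 3/5; answer 3/5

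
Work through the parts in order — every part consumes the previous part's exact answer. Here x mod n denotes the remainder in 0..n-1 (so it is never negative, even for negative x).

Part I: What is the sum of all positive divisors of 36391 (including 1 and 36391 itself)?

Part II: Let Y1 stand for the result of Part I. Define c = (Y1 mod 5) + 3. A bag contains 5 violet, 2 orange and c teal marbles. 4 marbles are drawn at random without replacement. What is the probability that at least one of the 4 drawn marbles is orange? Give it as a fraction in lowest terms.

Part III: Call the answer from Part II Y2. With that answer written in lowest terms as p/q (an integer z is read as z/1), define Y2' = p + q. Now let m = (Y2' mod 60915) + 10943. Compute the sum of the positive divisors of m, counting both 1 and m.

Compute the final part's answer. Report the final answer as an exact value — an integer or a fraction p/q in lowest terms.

25020

Part I: 36391 = 151 * 241; sigma = (1 + 151) * (1 + 241) = 152 * 242 = 36784; answer 36784
Part II: Y1 = 36784; c = 7; total draws C(14,4) = 1001; complement C(12,4) = 495; favorable 1001 - 495 = 506; P = 46/91; answer 46/91
Part III: Y2 = 46/91; threaded value p + q = 137; m = 11080; 11080 = 2^3 * 5 * 277; sigma = (1 + 2 + 4 + 8) * (1 + 5) * (1 + 277) = 15 * 6 * 278 = 25020; answer 25020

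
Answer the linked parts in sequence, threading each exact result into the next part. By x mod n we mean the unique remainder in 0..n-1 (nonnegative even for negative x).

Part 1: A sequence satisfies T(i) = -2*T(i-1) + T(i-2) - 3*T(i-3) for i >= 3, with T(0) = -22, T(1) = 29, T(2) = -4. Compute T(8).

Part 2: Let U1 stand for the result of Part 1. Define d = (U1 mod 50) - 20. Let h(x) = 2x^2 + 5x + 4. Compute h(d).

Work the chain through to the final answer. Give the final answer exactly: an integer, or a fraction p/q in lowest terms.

Part 1: T(3) = -2*(-4) + 1*(29) - 3*(-22) = 103; iterating: T(3)=103, T(4)=-297, T(5)=709, T(6)=-2024, T(7)=5648, T(8)=-15447; answer -15447
Part 2: U1 = -15447; d = -17; 2*(-17)^2 + 5*(-17)^1 + 4 = (578) + (-85) + (4) = 497; answer 497

497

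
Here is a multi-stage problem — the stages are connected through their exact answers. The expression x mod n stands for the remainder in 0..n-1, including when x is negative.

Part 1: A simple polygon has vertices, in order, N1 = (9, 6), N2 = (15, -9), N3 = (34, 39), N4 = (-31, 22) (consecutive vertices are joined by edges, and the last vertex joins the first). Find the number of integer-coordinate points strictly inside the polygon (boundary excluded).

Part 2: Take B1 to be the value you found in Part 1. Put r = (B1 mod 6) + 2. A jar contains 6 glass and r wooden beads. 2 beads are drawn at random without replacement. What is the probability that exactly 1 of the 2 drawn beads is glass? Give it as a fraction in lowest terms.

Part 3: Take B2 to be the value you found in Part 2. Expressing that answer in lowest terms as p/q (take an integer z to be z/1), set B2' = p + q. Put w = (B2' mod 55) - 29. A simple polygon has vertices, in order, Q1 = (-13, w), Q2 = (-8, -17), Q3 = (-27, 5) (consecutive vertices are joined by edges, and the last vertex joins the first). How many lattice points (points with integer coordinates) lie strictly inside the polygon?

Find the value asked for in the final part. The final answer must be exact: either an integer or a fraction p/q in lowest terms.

140

Part 1: cross terms: (9*-9 - 15*6)=-171, (15*39 - 34*-9)=891, (34*22 - -31*39)=1957, (-31*6 - 9*22)=-384; twice the area = |2293| = 2293; area = 2293/2; boundary points = 3 + 1 + 1 + 8 = 13; strictly interior points = area - boundary/2 + 1 = 1141; answer 1141
Part 2: B1 = 1141; r = 3; total draws C(9,2) = 36; favorable C(6,1)*C(3,1) = 18; P = 1/2; answer 1/2
Part 3: B2 = 1/2; threaded value p + q = 3; w = -26; cross terms: (-13*-17 - -8*-26)=13, (-8*5 - -27*-17)=-499, (-27*-26 - -13*5)=767; twice the area = |281| = 281; area = 281/2; boundary points = 1 + 1 + 1 = 3; strictly interior points = area - boundary/2 + 1 = 140; answer 140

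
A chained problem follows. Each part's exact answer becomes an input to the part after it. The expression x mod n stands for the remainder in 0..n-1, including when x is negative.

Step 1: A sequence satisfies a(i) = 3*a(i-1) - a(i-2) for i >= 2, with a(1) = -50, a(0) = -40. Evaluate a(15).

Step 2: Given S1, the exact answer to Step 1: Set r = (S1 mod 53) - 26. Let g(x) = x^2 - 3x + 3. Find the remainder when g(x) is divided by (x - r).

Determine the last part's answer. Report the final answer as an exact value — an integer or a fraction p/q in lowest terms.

553

Step 1: a(2) = 3*(-50) - 1*(-40) = -110; iterating: a(2)=-110, a(3)=-280, a(4)=-730, a(5)=-1910, a(6)=-5000, a(7)=-13090, a(8)=-34270, a(9)=-89720, a(10)=-234890, a(11)=-614950, a(12)=-1609960, a(13)=-4214930, a(14)=-11034830, a(15)=-28889560; answer -28889560
Step 2: S1 = -28889560; r = 25; remainder = value at the root: 1*(25)^2 - 3*(25)^1 + 3 = (625) + (-75) + (3) = 553; answer 553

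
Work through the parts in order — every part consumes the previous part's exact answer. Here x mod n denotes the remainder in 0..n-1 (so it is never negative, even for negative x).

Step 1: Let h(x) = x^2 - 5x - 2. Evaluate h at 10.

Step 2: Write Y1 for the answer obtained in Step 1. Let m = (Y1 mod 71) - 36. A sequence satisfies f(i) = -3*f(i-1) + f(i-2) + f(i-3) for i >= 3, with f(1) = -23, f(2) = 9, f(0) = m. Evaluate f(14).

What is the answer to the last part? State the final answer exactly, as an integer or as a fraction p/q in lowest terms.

Step 1: 1*(10)^2 - 5*(10)^1 - 2 = (100) + (-50) + (-2) = 48; answer 48
Step 2: Y1 = 48; m = 12; f(3) = -3*(9) + 1*(-23) + 1*(12) = -38; iterating: f(3)=-38, f(4)=100, f(5)=-329, f(6)=1049, f(7)=-3376, f(8)=10848, f(9)=-34871, f(10)=112085, f(11)=-360278, f(12)=1158048, f(13)=-3722337, f(14)=11964781; answer 11964781

11964781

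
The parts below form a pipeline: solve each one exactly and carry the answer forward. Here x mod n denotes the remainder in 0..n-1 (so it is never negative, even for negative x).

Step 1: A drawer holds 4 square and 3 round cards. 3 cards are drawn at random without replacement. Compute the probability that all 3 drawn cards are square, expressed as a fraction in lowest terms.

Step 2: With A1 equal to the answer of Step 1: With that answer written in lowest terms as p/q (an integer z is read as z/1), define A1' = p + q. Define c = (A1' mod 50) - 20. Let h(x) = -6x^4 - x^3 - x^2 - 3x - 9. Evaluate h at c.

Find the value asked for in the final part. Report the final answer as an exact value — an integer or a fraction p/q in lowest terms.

-789212

Step 1: total draws C(7,3) = 35; favorable C(4,3) = 4; P = 4/35; answer 4/35
Step 2: A1 = 4/35; threaded value p + q = 39; c = 19; -6*(19)^4 - 1*(19)^3 - 1*(19)^2 - 3*(19)^1 - 9 = (-781926) + (-6859) + (-361) + (-57) + (-9) = -789212; answer -789212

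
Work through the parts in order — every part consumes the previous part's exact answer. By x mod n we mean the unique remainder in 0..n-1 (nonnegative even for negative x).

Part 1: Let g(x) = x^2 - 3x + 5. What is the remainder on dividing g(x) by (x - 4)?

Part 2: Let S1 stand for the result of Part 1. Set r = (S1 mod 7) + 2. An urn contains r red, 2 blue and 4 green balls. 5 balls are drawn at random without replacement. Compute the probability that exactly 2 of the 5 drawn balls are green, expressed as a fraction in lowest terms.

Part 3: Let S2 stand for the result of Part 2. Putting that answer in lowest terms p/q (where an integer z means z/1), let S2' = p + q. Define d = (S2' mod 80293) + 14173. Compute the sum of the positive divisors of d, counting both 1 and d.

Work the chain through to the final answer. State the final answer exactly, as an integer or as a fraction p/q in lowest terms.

25704

Part 1: remainder = value at the root: 1*(4)^2 - 3*(4)^1 + 5 = (16) + (-12) + (5) = 9; answer 9
Part 2: S1 = 9; r = 4; total draws C(10,5) = 252; favorable C(4,2)*C(6,3) = 120; P = 10/21; answer 10/21
Part 3: S2 = 10/21; threaded value p + q = 31; d = 14204; 14204 = 2^2 * 53 * 67; sigma = (1 + 2 + 4) * (1 + 53) * (1 + 67) = 7 * 54 * 68 = 25704; answer 25704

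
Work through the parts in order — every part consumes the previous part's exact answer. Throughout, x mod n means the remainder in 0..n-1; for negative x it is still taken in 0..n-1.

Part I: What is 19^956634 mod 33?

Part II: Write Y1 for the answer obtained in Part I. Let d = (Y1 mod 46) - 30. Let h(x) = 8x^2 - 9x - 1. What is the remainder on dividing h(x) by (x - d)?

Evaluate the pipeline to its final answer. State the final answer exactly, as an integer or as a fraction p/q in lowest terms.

5641

Part I: squarings mod 33: 19^1=19, 19^2=31, 19^4=4, 19^8=16, 19^16=25, 19^32=31, 19^64=4, 19^128=16, 19^256=25, 19^512=31, 19^1024=4, 19^2048=16, 19^4096=25, 19^8192=31, 19^16384=4, 19^32768=16, 19^65536=25, 19^131072=31, 19^262144=4, 19^524288=16; 19^956634 = 19^2 * 19^8 * 19^16 * 19^64 * 19^128 * 19^2048 * 19^4096 * 19^32768 * 19^131072 * 19^262144 * 19^524288 = 4 (mod 33); answer 4
Part II: Y1 = 4; d = -26; remainder = value at the root: 8*(-26)^2 - 9*(-26)^1 - 1 = (5408) + (234) + (-1) = 5641; answer 5641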